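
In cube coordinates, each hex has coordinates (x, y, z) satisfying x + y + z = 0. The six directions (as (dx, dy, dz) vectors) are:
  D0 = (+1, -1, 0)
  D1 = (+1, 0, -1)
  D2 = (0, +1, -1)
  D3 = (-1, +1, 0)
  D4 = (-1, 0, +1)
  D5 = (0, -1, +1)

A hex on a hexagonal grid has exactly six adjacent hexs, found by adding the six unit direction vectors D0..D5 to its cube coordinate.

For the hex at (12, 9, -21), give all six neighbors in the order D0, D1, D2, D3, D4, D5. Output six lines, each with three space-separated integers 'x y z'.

Answer: 13 8 -21
13 9 -22
12 10 -22
11 10 -21
11 9 -20
12 8 -20

Derivation:
Center: (12, 9, -21). Add each direction:
  D0: (12, 9, -21) + (1, -1, 0) = (13, 8, -21)
  D1: (12, 9, -21) + (1, 0, -1) = (13, 9, -22)
  D2: (12, 9, -21) + (0, 1, -1) = (12, 10, -22)
  D3: (12, 9, -21) + (-1, 1, 0) = (11, 10, -21)
  D4: (12, 9, -21) + (-1, 0, 1) = (11, 9, -20)
  D5: (12, 9, -21) + (0, -1, 1) = (12, 8, -20)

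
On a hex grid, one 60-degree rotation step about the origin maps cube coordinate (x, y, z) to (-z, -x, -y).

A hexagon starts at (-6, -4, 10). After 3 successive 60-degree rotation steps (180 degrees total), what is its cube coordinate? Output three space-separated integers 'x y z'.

Start: (-6, -4, 10)
Step 1: (-6, -4, 10) -> (-(10), -(-6), -(-4)) = (-10, 6, 4)
Step 2: (-10, 6, 4) -> (-(4), -(-10), -(6)) = (-4, 10, -6)
Step 3: (-4, 10, -6) -> (-(-6), -(-4), -(10)) = (6, 4, -10)

Answer: 6 4 -10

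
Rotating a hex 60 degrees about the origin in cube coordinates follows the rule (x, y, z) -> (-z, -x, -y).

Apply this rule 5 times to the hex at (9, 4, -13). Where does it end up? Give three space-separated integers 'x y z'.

Answer: -4 13 -9

Derivation:
Start: (9, 4, -13)
Step 1: (9, 4, -13) -> (-(-13), -(9), -(4)) = (13, -9, -4)
Step 2: (13, -9, -4) -> (-(-4), -(13), -(-9)) = (4, -13, 9)
Step 3: (4, -13, 9) -> (-(9), -(4), -(-13)) = (-9, -4, 13)
Step 4: (-9, -4, 13) -> (-(13), -(-9), -(-4)) = (-13, 9, 4)
Step 5: (-13, 9, 4) -> (-(4), -(-13), -(9)) = (-4, 13, -9)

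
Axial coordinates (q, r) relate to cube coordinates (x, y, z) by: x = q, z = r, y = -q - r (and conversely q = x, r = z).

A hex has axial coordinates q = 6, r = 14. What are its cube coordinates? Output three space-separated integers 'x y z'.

Answer: 6 -20 14

Derivation:
x = q = 6
z = r = 14
y = -x - z = -(6) - (14) = -20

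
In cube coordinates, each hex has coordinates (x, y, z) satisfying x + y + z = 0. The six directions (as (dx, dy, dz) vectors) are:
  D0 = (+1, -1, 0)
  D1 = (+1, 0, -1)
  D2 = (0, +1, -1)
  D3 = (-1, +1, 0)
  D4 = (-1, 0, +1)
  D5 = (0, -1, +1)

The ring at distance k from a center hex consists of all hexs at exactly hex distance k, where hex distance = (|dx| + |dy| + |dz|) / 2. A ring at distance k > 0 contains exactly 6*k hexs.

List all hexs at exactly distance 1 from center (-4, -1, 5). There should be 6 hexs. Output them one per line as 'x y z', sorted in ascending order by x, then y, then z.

Answer: -5 -1 6
-5 0 5
-4 -2 6
-4 0 4
-3 -2 5
-3 -1 4

Derivation:
Walk ring at distance 1 from (-4, -1, 5):
Start at center + D4*1 = (-5, -1, 6)
  hex 0: (-5, -1, 6)
  hex 1: (-4, -2, 6)
  hex 2: (-3, -2, 5)
  hex 3: (-3, -1, 4)
  hex 4: (-4, 0, 4)
  hex 5: (-5, 0, 5)
Sorted: 6 hexes.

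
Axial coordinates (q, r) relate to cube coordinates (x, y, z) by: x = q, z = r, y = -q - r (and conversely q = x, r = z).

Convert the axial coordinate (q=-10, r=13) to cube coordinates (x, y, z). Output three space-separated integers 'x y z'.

Answer: -10 -3 13

Derivation:
x = q = -10
z = r = 13
y = -x - z = -(-10) - (13) = -3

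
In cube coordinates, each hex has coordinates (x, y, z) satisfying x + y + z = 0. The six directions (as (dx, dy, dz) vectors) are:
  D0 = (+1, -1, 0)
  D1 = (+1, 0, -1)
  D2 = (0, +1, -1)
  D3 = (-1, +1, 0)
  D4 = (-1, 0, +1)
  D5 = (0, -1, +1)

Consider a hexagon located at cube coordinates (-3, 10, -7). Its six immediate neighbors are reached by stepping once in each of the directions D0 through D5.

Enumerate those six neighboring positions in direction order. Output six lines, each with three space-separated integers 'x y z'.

Answer: -2 9 -7
-2 10 -8
-3 11 -8
-4 11 -7
-4 10 -6
-3 9 -6

Derivation:
Center: (-3, 10, -7). Add each direction:
  D0: (-3, 10, -7) + (1, -1, 0) = (-2, 9, -7)
  D1: (-3, 10, -7) + (1, 0, -1) = (-2, 10, -8)
  D2: (-3, 10, -7) + (0, 1, -1) = (-3, 11, -8)
  D3: (-3, 10, -7) + (-1, 1, 0) = (-4, 11, -7)
  D4: (-3, 10, -7) + (-1, 0, 1) = (-4, 10, -6)
  D5: (-3, 10, -7) + (0, -1, 1) = (-3, 9, -6)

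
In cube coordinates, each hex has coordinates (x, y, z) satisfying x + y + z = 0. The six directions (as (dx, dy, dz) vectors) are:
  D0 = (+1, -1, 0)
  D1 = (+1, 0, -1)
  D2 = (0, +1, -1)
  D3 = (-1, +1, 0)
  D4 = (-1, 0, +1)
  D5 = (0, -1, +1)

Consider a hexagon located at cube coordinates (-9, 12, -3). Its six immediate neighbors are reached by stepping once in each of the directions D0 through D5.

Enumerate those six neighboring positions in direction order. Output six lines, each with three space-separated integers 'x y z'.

Answer: -8 11 -3
-8 12 -4
-9 13 -4
-10 13 -3
-10 12 -2
-9 11 -2

Derivation:
Center: (-9, 12, -3). Add each direction:
  D0: (-9, 12, -3) + (1, -1, 0) = (-8, 11, -3)
  D1: (-9, 12, -3) + (1, 0, -1) = (-8, 12, -4)
  D2: (-9, 12, -3) + (0, 1, -1) = (-9, 13, -4)
  D3: (-9, 12, -3) + (-1, 1, 0) = (-10, 13, -3)
  D4: (-9, 12, -3) + (-1, 0, 1) = (-10, 12, -2)
  D5: (-9, 12, -3) + (0, -1, 1) = (-9, 11, -2)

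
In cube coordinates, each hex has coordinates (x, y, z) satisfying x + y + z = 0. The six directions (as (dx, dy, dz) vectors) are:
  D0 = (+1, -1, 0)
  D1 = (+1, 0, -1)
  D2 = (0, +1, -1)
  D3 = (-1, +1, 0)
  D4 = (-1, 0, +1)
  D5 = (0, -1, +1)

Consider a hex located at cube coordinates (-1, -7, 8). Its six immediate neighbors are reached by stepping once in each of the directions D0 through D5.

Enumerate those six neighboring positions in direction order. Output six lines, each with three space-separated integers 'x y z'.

Answer: 0 -8 8
0 -7 7
-1 -6 7
-2 -6 8
-2 -7 9
-1 -8 9

Derivation:
Center: (-1, -7, 8). Add each direction:
  D0: (-1, -7, 8) + (1, -1, 0) = (0, -8, 8)
  D1: (-1, -7, 8) + (1, 0, -1) = (0, -7, 7)
  D2: (-1, -7, 8) + (0, 1, -1) = (-1, -6, 7)
  D3: (-1, -7, 8) + (-1, 1, 0) = (-2, -6, 8)
  D4: (-1, -7, 8) + (-1, 0, 1) = (-2, -7, 9)
  D5: (-1, -7, 8) + (0, -1, 1) = (-1, -8, 9)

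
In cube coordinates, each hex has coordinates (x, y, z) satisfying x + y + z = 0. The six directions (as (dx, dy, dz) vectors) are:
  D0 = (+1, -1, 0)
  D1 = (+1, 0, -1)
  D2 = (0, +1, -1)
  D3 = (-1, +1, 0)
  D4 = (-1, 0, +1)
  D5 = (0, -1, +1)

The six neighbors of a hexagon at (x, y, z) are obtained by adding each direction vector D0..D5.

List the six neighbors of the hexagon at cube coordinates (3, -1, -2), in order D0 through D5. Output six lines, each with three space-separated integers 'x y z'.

Answer: 4 -2 -2
4 -1 -3
3 0 -3
2 0 -2
2 -1 -1
3 -2 -1

Derivation:
Center: (3, -1, -2). Add each direction:
  D0: (3, -1, -2) + (1, -1, 0) = (4, -2, -2)
  D1: (3, -1, -2) + (1, 0, -1) = (4, -1, -3)
  D2: (3, -1, -2) + (0, 1, -1) = (3, 0, -3)
  D3: (3, -1, -2) + (-1, 1, 0) = (2, 0, -2)
  D4: (3, -1, -2) + (-1, 0, 1) = (2, -1, -1)
  D5: (3, -1, -2) + (0, -1, 1) = (3, -2, -1)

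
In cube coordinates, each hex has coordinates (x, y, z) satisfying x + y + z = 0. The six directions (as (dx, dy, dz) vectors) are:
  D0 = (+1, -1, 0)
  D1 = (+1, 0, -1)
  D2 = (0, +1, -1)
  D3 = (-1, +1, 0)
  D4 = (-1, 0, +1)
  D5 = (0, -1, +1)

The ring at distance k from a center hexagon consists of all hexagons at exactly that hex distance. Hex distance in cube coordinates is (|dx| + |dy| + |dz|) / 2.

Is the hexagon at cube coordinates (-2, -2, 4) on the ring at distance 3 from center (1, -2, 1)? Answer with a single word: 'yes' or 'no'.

Answer: yes

Derivation:
|px - cx| = |-2 - 1| = 3
|py - cy| = |-2 - (-2)| = 0
|pz - cz| = |4 - 1| = 3
distance = (3+0+3)/2 = 6/2 = 3
radius = 3; distance == radius -> yes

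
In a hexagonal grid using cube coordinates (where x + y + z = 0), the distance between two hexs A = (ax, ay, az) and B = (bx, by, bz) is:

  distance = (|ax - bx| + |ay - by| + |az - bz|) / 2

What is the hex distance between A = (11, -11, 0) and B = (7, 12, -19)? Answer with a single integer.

Answer: 23

Derivation:
|ax - bx| = |11 - 7| = 4
|ay - by| = |-11 - 12| = 23
|az - bz| = |0 - (-19)| = 19
distance = (4 + 23 + 19) / 2 = 46 / 2 = 23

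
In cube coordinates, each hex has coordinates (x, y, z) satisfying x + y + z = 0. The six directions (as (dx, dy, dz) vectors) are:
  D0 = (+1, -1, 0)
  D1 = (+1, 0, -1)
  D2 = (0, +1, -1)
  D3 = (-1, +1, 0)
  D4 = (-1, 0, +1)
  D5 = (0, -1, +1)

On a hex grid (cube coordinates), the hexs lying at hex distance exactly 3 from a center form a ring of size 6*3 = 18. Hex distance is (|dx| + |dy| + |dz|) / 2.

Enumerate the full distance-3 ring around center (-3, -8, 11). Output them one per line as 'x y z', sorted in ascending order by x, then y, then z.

Answer: -6 -8 14
-6 -7 13
-6 -6 12
-6 -5 11
-5 -9 14
-5 -5 10
-4 -10 14
-4 -5 9
-3 -11 14
-3 -5 8
-2 -11 13
-2 -6 8
-1 -11 12
-1 -7 8
0 -11 11
0 -10 10
0 -9 9
0 -8 8

Derivation:
Walk ring at distance 3 from (-3, -8, 11):
Start at center + D4*3 = (-6, -8, 14)
  hex 0: (-6, -8, 14)
  hex 1: (-5, -9, 14)
  hex 2: (-4, -10, 14)
  hex 3: (-3, -11, 14)
  hex 4: (-2, -11, 13)
  hex 5: (-1, -11, 12)
  hex 6: (0, -11, 11)
  hex 7: (0, -10, 10)
  hex 8: (0, -9, 9)
  hex 9: (0, -8, 8)
  hex 10: (-1, -7, 8)
  hex 11: (-2, -6, 8)
  hex 12: (-3, -5, 8)
  hex 13: (-4, -5, 9)
  hex 14: (-5, -5, 10)
  hex 15: (-6, -5, 11)
  hex 16: (-6, -6, 12)
  hex 17: (-6, -7, 13)
Sorted: 18 hexes.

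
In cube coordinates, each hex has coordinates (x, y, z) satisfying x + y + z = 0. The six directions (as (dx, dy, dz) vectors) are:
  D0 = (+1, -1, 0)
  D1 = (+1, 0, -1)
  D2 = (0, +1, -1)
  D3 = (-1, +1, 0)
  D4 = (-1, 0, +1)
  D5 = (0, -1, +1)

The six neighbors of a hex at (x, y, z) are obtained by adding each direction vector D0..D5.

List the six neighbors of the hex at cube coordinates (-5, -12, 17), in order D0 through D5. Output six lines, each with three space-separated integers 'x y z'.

Answer: -4 -13 17
-4 -12 16
-5 -11 16
-6 -11 17
-6 -12 18
-5 -13 18

Derivation:
Center: (-5, -12, 17). Add each direction:
  D0: (-5, -12, 17) + (1, -1, 0) = (-4, -13, 17)
  D1: (-5, -12, 17) + (1, 0, -1) = (-4, -12, 16)
  D2: (-5, -12, 17) + (0, 1, -1) = (-5, -11, 16)
  D3: (-5, -12, 17) + (-1, 1, 0) = (-6, -11, 17)
  D4: (-5, -12, 17) + (-1, 0, 1) = (-6, -12, 18)
  D5: (-5, -12, 17) + (0, -1, 1) = (-5, -13, 18)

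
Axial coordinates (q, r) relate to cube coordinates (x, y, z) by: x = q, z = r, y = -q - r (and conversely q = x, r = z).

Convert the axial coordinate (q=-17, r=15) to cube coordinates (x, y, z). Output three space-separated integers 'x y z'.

Answer: -17 2 15

Derivation:
x = q = -17
z = r = 15
y = -x - z = -(-17) - (15) = 2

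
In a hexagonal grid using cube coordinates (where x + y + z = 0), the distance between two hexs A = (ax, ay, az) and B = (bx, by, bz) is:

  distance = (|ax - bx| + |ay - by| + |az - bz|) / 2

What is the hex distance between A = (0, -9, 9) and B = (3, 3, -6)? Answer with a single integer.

Answer: 15

Derivation:
|ax - bx| = |0 - 3| = 3
|ay - by| = |-9 - 3| = 12
|az - bz| = |9 - (-6)| = 15
distance = (3 + 12 + 15) / 2 = 30 / 2 = 15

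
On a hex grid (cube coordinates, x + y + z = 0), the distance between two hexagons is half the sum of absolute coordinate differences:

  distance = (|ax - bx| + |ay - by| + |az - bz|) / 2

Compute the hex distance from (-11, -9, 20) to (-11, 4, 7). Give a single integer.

Answer: 13

Derivation:
|ax - bx| = |-11 - (-11)| = 0
|ay - by| = |-9 - 4| = 13
|az - bz| = |20 - 7| = 13
distance = (0 + 13 + 13) / 2 = 26 / 2 = 13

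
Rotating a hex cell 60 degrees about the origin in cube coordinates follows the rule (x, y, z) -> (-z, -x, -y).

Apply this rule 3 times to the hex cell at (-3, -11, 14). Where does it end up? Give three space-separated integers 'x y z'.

Start: (-3, -11, 14)
Step 1: (-3, -11, 14) -> (-(14), -(-3), -(-11)) = (-14, 3, 11)
Step 2: (-14, 3, 11) -> (-(11), -(-14), -(3)) = (-11, 14, -3)
Step 3: (-11, 14, -3) -> (-(-3), -(-11), -(14)) = (3, 11, -14)

Answer: 3 11 -14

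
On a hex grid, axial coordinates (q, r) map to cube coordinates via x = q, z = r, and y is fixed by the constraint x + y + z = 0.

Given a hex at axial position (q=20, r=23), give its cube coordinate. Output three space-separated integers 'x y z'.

x = q = 20
z = r = 23
y = -x - z = -(20) - (23) = -43

Answer: 20 -43 23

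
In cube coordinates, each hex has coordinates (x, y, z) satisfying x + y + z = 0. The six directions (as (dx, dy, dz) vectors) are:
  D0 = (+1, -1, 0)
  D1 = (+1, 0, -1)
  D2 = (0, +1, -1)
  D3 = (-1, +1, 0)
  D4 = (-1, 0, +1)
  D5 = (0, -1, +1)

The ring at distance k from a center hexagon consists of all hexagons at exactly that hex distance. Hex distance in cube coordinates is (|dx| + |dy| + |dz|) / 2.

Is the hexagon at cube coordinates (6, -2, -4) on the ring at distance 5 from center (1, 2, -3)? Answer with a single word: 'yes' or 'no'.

|px - cx| = |6 - 1| = 5
|py - cy| = |-2 - 2| = 4
|pz - cz| = |-4 - (-3)| = 1
distance = (5+4+1)/2 = 10/2 = 5
radius = 5; distance == radius -> yes

Answer: yes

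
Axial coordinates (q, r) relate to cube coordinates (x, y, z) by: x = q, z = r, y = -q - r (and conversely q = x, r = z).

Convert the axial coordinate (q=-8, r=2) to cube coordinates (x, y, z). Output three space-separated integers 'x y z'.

Answer: -8 6 2

Derivation:
x = q = -8
z = r = 2
y = -x - z = -(-8) - (2) = 6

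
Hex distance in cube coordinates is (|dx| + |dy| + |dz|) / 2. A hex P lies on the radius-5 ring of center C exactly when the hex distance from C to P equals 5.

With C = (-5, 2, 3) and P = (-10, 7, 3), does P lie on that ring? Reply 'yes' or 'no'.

Answer: yes

Derivation:
|px - cx| = |-10 - (-5)| = 5
|py - cy| = |7 - 2| = 5
|pz - cz| = |3 - 3| = 0
distance = (5+5+0)/2 = 10/2 = 5
radius = 5; distance == radius -> yes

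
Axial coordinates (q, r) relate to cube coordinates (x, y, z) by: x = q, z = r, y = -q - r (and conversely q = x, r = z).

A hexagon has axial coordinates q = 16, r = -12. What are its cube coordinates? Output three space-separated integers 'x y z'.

x = q = 16
z = r = -12
y = -x - z = -(16) - (-12) = -4

Answer: 16 -4 -12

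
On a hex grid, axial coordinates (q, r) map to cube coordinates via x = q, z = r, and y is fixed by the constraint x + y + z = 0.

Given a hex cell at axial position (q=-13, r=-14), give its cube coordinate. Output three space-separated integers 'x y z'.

x = q = -13
z = r = -14
y = -x - z = -(-13) - (-14) = 27

Answer: -13 27 -14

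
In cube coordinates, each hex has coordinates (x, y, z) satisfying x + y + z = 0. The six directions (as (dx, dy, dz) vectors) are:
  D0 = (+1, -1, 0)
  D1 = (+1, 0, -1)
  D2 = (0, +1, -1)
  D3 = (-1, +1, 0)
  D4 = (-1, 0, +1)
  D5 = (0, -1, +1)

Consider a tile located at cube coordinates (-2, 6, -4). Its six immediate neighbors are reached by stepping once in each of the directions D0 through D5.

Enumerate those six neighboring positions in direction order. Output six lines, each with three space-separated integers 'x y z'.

Center: (-2, 6, -4). Add each direction:
  D0: (-2, 6, -4) + (1, -1, 0) = (-1, 5, -4)
  D1: (-2, 6, -4) + (1, 0, -1) = (-1, 6, -5)
  D2: (-2, 6, -4) + (0, 1, -1) = (-2, 7, -5)
  D3: (-2, 6, -4) + (-1, 1, 0) = (-3, 7, -4)
  D4: (-2, 6, -4) + (-1, 0, 1) = (-3, 6, -3)
  D5: (-2, 6, -4) + (0, -1, 1) = (-2, 5, -3)

Answer: -1 5 -4
-1 6 -5
-2 7 -5
-3 7 -4
-3 6 -3
-2 5 -3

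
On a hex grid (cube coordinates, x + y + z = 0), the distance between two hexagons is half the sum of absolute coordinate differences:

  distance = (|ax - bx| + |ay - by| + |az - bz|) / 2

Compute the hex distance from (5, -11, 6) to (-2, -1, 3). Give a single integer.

Answer: 10

Derivation:
|ax - bx| = |5 - (-2)| = 7
|ay - by| = |-11 - (-1)| = 10
|az - bz| = |6 - 3| = 3
distance = (7 + 10 + 3) / 2 = 20 / 2 = 10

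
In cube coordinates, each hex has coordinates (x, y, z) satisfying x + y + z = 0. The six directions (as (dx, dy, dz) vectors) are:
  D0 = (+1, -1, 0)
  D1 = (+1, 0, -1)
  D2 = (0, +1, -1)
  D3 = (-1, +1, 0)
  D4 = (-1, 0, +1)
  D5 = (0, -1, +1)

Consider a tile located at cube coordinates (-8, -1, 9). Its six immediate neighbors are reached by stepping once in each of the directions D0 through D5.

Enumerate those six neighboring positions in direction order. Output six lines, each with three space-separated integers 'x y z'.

Center: (-8, -1, 9). Add each direction:
  D0: (-8, -1, 9) + (1, -1, 0) = (-7, -2, 9)
  D1: (-8, -1, 9) + (1, 0, -1) = (-7, -1, 8)
  D2: (-8, -1, 9) + (0, 1, -1) = (-8, 0, 8)
  D3: (-8, -1, 9) + (-1, 1, 0) = (-9, 0, 9)
  D4: (-8, -1, 9) + (-1, 0, 1) = (-9, -1, 10)
  D5: (-8, -1, 9) + (0, -1, 1) = (-8, -2, 10)

Answer: -7 -2 9
-7 -1 8
-8 0 8
-9 0 9
-9 -1 10
-8 -2 10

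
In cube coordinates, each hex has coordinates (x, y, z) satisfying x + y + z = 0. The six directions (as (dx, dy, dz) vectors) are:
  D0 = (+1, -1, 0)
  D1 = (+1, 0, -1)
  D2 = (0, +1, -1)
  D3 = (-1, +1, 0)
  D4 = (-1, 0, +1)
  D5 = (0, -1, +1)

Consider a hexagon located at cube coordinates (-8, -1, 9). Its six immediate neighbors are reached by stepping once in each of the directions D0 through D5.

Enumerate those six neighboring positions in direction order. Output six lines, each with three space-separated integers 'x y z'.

Center: (-8, -1, 9). Add each direction:
  D0: (-8, -1, 9) + (1, -1, 0) = (-7, -2, 9)
  D1: (-8, -1, 9) + (1, 0, -1) = (-7, -1, 8)
  D2: (-8, -1, 9) + (0, 1, -1) = (-8, 0, 8)
  D3: (-8, -1, 9) + (-1, 1, 0) = (-9, 0, 9)
  D4: (-8, -1, 9) + (-1, 0, 1) = (-9, -1, 10)
  D5: (-8, -1, 9) + (0, -1, 1) = (-8, -2, 10)

Answer: -7 -2 9
-7 -1 8
-8 0 8
-9 0 9
-9 -1 10
-8 -2 10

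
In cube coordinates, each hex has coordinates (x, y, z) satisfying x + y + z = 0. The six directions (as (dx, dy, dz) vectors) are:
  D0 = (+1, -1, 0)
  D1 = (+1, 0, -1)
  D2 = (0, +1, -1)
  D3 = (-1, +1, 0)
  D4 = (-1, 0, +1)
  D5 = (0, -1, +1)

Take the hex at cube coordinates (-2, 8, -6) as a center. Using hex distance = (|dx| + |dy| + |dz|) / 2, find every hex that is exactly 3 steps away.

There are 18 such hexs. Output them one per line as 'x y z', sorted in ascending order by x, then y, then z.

Answer: -5 8 -3
-5 9 -4
-5 10 -5
-5 11 -6
-4 7 -3
-4 11 -7
-3 6 -3
-3 11 -8
-2 5 -3
-2 11 -9
-1 5 -4
-1 10 -9
0 5 -5
0 9 -9
1 5 -6
1 6 -7
1 7 -8
1 8 -9

Derivation:
Walk ring at distance 3 from (-2, 8, -6):
Start at center + D4*3 = (-5, 8, -3)
  hex 0: (-5, 8, -3)
  hex 1: (-4, 7, -3)
  hex 2: (-3, 6, -3)
  hex 3: (-2, 5, -3)
  hex 4: (-1, 5, -4)
  hex 5: (0, 5, -5)
  hex 6: (1, 5, -6)
  hex 7: (1, 6, -7)
  hex 8: (1, 7, -8)
  hex 9: (1, 8, -9)
  hex 10: (0, 9, -9)
  hex 11: (-1, 10, -9)
  hex 12: (-2, 11, -9)
  hex 13: (-3, 11, -8)
  hex 14: (-4, 11, -7)
  hex 15: (-5, 11, -6)
  hex 16: (-5, 10, -5)
  hex 17: (-5, 9, -4)
Sorted: 18 hexes.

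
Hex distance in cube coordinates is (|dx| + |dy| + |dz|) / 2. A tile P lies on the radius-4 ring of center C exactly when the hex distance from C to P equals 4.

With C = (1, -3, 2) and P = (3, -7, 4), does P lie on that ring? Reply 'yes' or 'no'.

Answer: yes

Derivation:
|px - cx| = |3 - 1| = 2
|py - cy| = |-7 - (-3)| = 4
|pz - cz| = |4 - 2| = 2
distance = (2+4+2)/2 = 8/2 = 4
radius = 4; distance == radius -> yes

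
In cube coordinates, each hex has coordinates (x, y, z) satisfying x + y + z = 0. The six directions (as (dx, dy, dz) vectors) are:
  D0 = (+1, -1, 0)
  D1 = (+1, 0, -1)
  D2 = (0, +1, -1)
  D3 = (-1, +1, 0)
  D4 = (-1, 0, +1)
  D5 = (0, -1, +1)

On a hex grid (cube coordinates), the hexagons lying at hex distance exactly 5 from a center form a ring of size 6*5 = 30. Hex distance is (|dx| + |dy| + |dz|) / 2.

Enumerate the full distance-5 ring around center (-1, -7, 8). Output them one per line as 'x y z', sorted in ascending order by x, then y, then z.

Walk ring at distance 5 from (-1, -7, 8):
Start at center + D4*5 = (-6, -7, 13)
  hex 0: (-6, -7, 13)
  hex 1: (-5, -8, 13)
  hex 2: (-4, -9, 13)
  hex 3: (-3, -10, 13)
  hex 4: (-2, -11, 13)
  hex 5: (-1, -12, 13)
  hex 6: (0, -12, 12)
  hex 7: (1, -12, 11)
  hex 8: (2, -12, 10)
  hex 9: (3, -12, 9)
  hex 10: (4, -12, 8)
  hex 11: (4, -11, 7)
  hex 12: (4, -10, 6)
  hex 13: (4, -9, 5)
  hex 14: (4, -8, 4)
  hex 15: (4, -7, 3)
  hex 16: (3, -6, 3)
  hex 17: (2, -5, 3)
  hex 18: (1, -4, 3)
  hex 19: (0, -3, 3)
  hex 20: (-1, -2, 3)
  hex 21: (-2, -2, 4)
  hex 22: (-3, -2, 5)
  hex 23: (-4, -2, 6)
  hex 24: (-5, -2, 7)
  hex 25: (-6, -2, 8)
  hex 26: (-6, -3, 9)
  hex 27: (-6, -4, 10)
  hex 28: (-6, -5, 11)
  hex 29: (-6, -6, 12)
Sorted: 30 hexes.

Answer: -6 -7 13
-6 -6 12
-6 -5 11
-6 -4 10
-6 -3 9
-6 -2 8
-5 -8 13
-5 -2 7
-4 -9 13
-4 -2 6
-3 -10 13
-3 -2 5
-2 -11 13
-2 -2 4
-1 -12 13
-1 -2 3
0 -12 12
0 -3 3
1 -12 11
1 -4 3
2 -12 10
2 -5 3
3 -12 9
3 -6 3
4 -12 8
4 -11 7
4 -10 6
4 -9 5
4 -8 4
4 -7 3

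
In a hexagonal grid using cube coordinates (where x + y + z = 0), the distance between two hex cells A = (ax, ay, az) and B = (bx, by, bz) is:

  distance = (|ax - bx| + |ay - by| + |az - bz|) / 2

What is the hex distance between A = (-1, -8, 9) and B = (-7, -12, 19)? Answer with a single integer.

|ax - bx| = |-1 - (-7)| = 6
|ay - by| = |-8 - (-12)| = 4
|az - bz| = |9 - 19| = 10
distance = (6 + 4 + 10) / 2 = 20 / 2 = 10

Answer: 10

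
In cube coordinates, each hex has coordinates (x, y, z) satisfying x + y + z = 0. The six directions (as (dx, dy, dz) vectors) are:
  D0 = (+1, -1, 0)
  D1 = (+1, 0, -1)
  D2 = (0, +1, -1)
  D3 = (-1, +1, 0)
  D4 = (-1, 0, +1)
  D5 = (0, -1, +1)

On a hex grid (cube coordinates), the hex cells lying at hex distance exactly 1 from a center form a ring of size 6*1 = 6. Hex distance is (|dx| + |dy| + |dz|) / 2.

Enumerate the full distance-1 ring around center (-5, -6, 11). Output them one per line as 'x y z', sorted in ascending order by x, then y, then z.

Walk ring at distance 1 from (-5, -6, 11):
Start at center + D4*1 = (-6, -6, 12)
  hex 0: (-6, -6, 12)
  hex 1: (-5, -7, 12)
  hex 2: (-4, -7, 11)
  hex 3: (-4, -6, 10)
  hex 4: (-5, -5, 10)
  hex 5: (-6, -5, 11)
Sorted: 6 hexes.

Answer: -6 -6 12
-6 -5 11
-5 -7 12
-5 -5 10
-4 -7 11
-4 -6 10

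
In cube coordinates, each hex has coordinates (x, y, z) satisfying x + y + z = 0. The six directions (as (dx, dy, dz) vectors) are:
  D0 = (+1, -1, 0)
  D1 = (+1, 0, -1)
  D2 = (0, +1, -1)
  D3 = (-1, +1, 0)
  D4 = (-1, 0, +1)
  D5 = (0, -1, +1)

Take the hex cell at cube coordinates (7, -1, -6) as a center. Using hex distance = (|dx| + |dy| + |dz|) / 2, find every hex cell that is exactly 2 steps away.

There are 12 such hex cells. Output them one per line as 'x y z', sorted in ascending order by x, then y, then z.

Answer: 5 -1 -4
5 0 -5
5 1 -6
6 -2 -4
6 1 -7
7 -3 -4
7 1 -8
8 -3 -5
8 0 -8
9 -3 -6
9 -2 -7
9 -1 -8

Derivation:
Walk ring at distance 2 from (7, -1, -6):
Start at center + D4*2 = (5, -1, -4)
  hex 0: (5, -1, -4)
  hex 1: (6, -2, -4)
  hex 2: (7, -3, -4)
  hex 3: (8, -3, -5)
  hex 4: (9, -3, -6)
  hex 5: (9, -2, -7)
  hex 6: (9, -1, -8)
  hex 7: (8, 0, -8)
  hex 8: (7, 1, -8)
  hex 9: (6, 1, -7)
  hex 10: (5, 1, -6)
  hex 11: (5, 0, -5)
Sorted: 12 hexes.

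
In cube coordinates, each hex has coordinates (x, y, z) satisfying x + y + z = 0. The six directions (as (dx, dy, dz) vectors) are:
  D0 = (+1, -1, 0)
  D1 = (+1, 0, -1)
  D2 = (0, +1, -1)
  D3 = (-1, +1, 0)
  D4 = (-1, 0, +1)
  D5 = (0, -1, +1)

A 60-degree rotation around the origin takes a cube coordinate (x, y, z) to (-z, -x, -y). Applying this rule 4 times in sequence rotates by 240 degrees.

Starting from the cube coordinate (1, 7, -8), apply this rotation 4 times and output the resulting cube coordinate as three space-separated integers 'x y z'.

Start: (1, 7, -8)
Step 1: (1, 7, -8) -> (-(-8), -(1), -(7)) = (8, -1, -7)
Step 2: (8, -1, -7) -> (-(-7), -(8), -(-1)) = (7, -8, 1)
Step 3: (7, -8, 1) -> (-(1), -(7), -(-8)) = (-1, -7, 8)
Step 4: (-1, -7, 8) -> (-(8), -(-1), -(-7)) = (-8, 1, 7)

Answer: -8 1 7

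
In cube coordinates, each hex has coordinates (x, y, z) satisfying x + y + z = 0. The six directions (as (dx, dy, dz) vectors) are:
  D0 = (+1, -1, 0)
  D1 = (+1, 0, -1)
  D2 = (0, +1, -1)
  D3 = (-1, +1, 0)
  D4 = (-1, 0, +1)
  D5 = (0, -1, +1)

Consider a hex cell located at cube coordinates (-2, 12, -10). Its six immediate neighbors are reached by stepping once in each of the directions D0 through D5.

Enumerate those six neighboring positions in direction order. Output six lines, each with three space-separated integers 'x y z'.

Answer: -1 11 -10
-1 12 -11
-2 13 -11
-3 13 -10
-3 12 -9
-2 11 -9

Derivation:
Center: (-2, 12, -10). Add each direction:
  D0: (-2, 12, -10) + (1, -1, 0) = (-1, 11, -10)
  D1: (-2, 12, -10) + (1, 0, -1) = (-1, 12, -11)
  D2: (-2, 12, -10) + (0, 1, -1) = (-2, 13, -11)
  D3: (-2, 12, -10) + (-1, 1, 0) = (-3, 13, -10)
  D4: (-2, 12, -10) + (-1, 0, 1) = (-3, 12, -9)
  D5: (-2, 12, -10) + (0, -1, 1) = (-2, 11, -9)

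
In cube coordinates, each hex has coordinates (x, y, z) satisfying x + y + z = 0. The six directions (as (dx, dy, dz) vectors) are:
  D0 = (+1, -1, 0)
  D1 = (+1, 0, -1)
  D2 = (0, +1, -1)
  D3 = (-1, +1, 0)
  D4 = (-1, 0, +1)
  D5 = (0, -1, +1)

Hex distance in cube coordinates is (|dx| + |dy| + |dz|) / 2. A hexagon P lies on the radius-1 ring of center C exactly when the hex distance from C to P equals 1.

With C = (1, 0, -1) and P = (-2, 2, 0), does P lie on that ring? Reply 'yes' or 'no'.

|px - cx| = |-2 - 1| = 3
|py - cy| = |2 - 0| = 2
|pz - cz| = |0 - (-1)| = 1
distance = (3+2+1)/2 = 6/2 = 3
radius = 1; distance != radius -> no

Answer: no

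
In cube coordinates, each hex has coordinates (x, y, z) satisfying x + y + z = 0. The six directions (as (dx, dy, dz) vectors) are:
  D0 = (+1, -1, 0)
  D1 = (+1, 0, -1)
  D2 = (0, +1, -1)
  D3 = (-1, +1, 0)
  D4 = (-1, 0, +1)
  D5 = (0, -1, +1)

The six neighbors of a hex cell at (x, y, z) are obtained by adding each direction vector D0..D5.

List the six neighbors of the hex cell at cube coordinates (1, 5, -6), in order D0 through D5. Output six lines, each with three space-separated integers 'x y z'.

Center: (1, 5, -6). Add each direction:
  D0: (1, 5, -6) + (1, -1, 0) = (2, 4, -6)
  D1: (1, 5, -6) + (1, 0, -1) = (2, 5, -7)
  D2: (1, 5, -6) + (0, 1, -1) = (1, 6, -7)
  D3: (1, 5, -6) + (-1, 1, 0) = (0, 6, -6)
  D4: (1, 5, -6) + (-1, 0, 1) = (0, 5, -5)
  D5: (1, 5, -6) + (0, -1, 1) = (1, 4, -5)

Answer: 2 4 -6
2 5 -7
1 6 -7
0 6 -6
0 5 -5
1 4 -5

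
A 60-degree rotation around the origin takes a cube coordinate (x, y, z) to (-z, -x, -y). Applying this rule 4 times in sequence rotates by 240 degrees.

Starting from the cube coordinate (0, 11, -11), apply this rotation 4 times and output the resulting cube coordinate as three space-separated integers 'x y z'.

Start: (0, 11, -11)
Step 1: (0, 11, -11) -> (-(-11), -(0), -(11)) = (11, 0, -11)
Step 2: (11, 0, -11) -> (-(-11), -(11), -(0)) = (11, -11, 0)
Step 3: (11, -11, 0) -> (-(0), -(11), -(-11)) = (0, -11, 11)
Step 4: (0, -11, 11) -> (-(11), -(0), -(-11)) = (-11, 0, 11)

Answer: -11 0 11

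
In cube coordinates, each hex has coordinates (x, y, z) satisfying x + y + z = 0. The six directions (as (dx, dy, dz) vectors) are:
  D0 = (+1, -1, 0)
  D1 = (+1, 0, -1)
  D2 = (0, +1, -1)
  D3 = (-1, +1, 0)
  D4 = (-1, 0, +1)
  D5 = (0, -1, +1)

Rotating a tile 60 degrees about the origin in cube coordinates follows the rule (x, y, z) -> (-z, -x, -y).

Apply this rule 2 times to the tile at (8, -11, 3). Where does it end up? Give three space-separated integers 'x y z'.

Start: (8, -11, 3)
Step 1: (8, -11, 3) -> (-(3), -(8), -(-11)) = (-3, -8, 11)
Step 2: (-3, -8, 11) -> (-(11), -(-3), -(-8)) = (-11, 3, 8)

Answer: -11 3 8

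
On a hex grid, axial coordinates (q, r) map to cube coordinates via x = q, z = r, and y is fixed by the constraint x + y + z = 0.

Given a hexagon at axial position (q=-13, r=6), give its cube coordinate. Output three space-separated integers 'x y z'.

Answer: -13 7 6

Derivation:
x = q = -13
z = r = 6
y = -x - z = -(-13) - (6) = 7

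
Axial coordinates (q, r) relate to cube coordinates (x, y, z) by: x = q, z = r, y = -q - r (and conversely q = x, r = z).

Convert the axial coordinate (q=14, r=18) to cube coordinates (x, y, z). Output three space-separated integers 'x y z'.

Answer: 14 -32 18

Derivation:
x = q = 14
z = r = 18
y = -x - z = -(14) - (18) = -32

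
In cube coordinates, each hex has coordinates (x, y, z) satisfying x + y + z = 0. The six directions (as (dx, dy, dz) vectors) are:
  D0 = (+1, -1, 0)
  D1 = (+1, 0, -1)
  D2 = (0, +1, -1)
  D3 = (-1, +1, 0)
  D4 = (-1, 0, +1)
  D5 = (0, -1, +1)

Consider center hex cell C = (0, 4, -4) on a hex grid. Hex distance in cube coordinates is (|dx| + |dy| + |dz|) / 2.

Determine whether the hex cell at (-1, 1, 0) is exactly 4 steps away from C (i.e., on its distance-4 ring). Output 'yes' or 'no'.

Answer: yes

Derivation:
|px - cx| = |-1 - 0| = 1
|py - cy| = |1 - 4| = 3
|pz - cz| = |0 - (-4)| = 4
distance = (1+3+4)/2 = 8/2 = 4
radius = 4; distance == radius -> yes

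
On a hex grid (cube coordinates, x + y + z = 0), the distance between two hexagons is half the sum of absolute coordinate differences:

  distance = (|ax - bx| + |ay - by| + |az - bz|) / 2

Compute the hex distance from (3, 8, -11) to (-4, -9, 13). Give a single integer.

Answer: 24

Derivation:
|ax - bx| = |3 - (-4)| = 7
|ay - by| = |8 - (-9)| = 17
|az - bz| = |-11 - 13| = 24
distance = (7 + 17 + 24) / 2 = 48 / 2 = 24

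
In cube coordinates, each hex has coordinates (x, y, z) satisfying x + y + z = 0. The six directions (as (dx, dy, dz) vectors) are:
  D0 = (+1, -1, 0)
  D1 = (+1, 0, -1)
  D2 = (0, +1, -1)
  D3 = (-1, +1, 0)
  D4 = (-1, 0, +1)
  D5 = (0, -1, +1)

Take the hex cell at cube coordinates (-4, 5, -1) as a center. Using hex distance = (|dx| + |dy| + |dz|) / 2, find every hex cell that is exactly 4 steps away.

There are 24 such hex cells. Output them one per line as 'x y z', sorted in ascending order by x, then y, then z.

Walk ring at distance 4 from (-4, 5, -1):
Start at center + D4*4 = (-8, 5, 3)
  hex 0: (-8, 5, 3)
  hex 1: (-7, 4, 3)
  hex 2: (-6, 3, 3)
  hex 3: (-5, 2, 3)
  hex 4: (-4, 1, 3)
  hex 5: (-3, 1, 2)
  hex 6: (-2, 1, 1)
  hex 7: (-1, 1, 0)
  hex 8: (0, 1, -1)
  hex 9: (0, 2, -2)
  hex 10: (0, 3, -3)
  hex 11: (0, 4, -4)
  hex 12: (0, 5, -5)
  hex 13: (-1, 6, -5)
  hex 14: (-2, 7, -5)
  hex 15: (-3, 8, -5)
  hex 16: (-4, 9, -5)
  hex 17: (-5, 9, -4)
  hex 18: (-6, 9, -3)
  hex 19: (-7, 9, -2)
  hex 20: (-8, 9, -1)
  hex 21: (-8, 8, 0)
  hex 22: (-8, 7, 1)
  hex 23: (-8, 6, 2)
Sorted: 24 hexes.

Answer: -8 5 3
-8 6 2
-8 7 1
-8 8 0
-8 9 -1
-7 4 3
-7 9 -2
-6 3 3
-6 9 -3
-5 2 3
-5 9 -4
-4 1 3
-4 9 -5
-3 1 2
-3 8 -5
-2 1 1
-2 7 -5
-1 1 0
-1 6 -5
0 1 -1
0 2 -2
0 3 -3
0 4 -4
0 5 -5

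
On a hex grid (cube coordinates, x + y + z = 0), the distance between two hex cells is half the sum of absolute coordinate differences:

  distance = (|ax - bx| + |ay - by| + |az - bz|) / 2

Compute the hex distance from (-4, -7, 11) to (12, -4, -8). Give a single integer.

Answer: 19

Derivation:
|ax - bx| = |-4 - 12| = 16
|ay - by| = |-7 - (-4)| = 3
|az - bz| = |11 - (-8)| = 19
distance = (16 + 3 + 19) / 2 = 38 / 2 = 19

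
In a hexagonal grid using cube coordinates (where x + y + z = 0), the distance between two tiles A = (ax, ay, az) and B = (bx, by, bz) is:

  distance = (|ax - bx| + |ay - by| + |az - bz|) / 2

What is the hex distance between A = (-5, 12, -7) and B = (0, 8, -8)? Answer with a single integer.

|ax - bx| = |-5 - 0| = 5
|ay - by| = |12 - 8| = 4
|az - bz| = |-7 - (-8)| = 1
distance = (5 + 4 + 1) / 2 = 10 / 2 = 5

Answer: 5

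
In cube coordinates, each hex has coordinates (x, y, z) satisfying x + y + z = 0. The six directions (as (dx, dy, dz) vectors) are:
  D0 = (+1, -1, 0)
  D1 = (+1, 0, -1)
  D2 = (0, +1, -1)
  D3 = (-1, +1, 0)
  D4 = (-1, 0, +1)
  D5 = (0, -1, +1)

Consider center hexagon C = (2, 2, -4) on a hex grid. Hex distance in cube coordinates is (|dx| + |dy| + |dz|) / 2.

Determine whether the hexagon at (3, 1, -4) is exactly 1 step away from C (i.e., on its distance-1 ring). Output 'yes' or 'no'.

|px - cx| = |3 - 2| = 1
|py - cy| = |1 - 2| = 1
|pz - cz| = |-4 - (-4)| = 0
distance = (1+1+0)/2 = 2/2 = 1
radius = 1; distance == radius -> yes

Answer: yes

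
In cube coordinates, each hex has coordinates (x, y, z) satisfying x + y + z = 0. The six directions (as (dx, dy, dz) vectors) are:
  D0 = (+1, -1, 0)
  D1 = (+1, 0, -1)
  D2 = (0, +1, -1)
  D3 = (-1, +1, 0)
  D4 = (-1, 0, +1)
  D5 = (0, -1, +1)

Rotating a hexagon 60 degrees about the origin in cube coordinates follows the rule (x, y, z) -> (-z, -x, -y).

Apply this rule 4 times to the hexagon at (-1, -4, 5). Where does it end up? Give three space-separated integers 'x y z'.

Start: (-1, -4, 5)
Step 1: (-1, -4, 5) -> (-(5), -(-1), -(-4)) = (-5, 1, 4)
Step 2: (-5, 1, 4) -> (-(4), -(-5), -(1)) = (-4, 5, -1)
Step 3: (-4, 5, -1) -> (-(-1), -(-4), -(5)) = (1, 4, -5)
Step 4: (1, 4, -5) -> (-(-5), -(1), -(4)) = (5, -1, -4)

Answer: 5 -1 -4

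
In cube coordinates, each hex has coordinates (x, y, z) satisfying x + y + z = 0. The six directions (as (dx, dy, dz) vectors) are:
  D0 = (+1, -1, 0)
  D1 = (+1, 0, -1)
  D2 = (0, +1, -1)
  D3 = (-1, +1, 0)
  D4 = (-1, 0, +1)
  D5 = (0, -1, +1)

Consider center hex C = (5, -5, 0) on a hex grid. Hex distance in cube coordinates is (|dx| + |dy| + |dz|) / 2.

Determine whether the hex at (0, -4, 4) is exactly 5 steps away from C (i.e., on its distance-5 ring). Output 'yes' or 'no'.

|px - cx| = |0 - 5| = 5
|py - cy| = |-4 - (-5)| = 1
|pz - cz| = |4 - 0| = 4
distance = (5+1+4)/2 = 10/2 = 5
radius = 5; distance == radius -> yes

Answer: yes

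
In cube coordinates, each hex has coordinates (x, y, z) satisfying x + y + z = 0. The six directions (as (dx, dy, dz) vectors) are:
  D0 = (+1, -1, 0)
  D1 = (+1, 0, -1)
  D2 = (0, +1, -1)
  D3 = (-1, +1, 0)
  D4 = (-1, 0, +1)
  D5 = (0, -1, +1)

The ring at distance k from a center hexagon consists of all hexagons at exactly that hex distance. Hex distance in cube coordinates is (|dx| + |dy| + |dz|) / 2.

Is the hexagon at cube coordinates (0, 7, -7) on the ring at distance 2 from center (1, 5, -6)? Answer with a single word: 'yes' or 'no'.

|px - cx| = |0 - 1| = 1
|py - cy| = |7 - 5| = 2
|pz - cz| = |-7 - (-6)| = 1
distance = (1+2+1)/2 = 4/2 = 2
radius = 2; distance == radius -> yes

Answer: yes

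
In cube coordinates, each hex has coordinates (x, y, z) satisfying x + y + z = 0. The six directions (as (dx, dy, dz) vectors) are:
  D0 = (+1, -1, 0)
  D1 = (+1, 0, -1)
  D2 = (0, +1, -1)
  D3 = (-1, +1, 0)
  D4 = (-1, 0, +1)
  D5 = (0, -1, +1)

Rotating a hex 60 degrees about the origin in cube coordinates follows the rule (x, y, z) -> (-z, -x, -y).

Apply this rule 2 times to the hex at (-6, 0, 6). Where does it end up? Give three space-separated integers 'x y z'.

Start: (-6, 0, 6)
Step 1: (-6, 0, 6) -> (-(6), -(-6), -(0)) = (-6, 6, 0)
Step 2: (-6, 6, 0) -> (-(0), -(-6), -(6)) = (0, 6, -6)

Answer: 0 6 -6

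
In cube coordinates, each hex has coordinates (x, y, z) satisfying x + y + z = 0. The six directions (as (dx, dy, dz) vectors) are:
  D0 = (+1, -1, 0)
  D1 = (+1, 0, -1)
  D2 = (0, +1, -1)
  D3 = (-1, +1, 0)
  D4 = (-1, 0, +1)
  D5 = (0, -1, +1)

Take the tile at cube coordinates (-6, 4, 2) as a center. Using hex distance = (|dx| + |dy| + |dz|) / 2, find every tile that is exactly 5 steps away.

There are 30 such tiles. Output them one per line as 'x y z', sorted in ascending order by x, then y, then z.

Walk ring at distance 5 from (-6, 4, 2):
Start at center + D4*5 = (-11, 4, 7)
  hex 0: (-11, 4, 7)
  hex 1: (-10, 3, 7)
  hex 2: (-9, 2, 7)
  hex 3: (-8, 1, 7)
  hex 4: (-7, 0, 7)
  hex 5: (-6, -1, 7)
  hex 6: (-5, -1, 6)
  hex 7: (-4, -1, 5)
  hex 8: (-3, -1, 4)
  hex 9: (-2, -1, 3)
  hex 10: (-1, -1, 2)
  hex 11: (-1, 0, 1)
  hex 12: (-1, 1, 0)
  hex 13: (-1, 2, -1)
  hex 14: (-1, 3, -2)
  hex 15: (-1, 4, -3)
  hex 16: (-2, 5, -3)
  hex 17: (-3, 6, -3)
  hex 18: (-4, 7, -3)
  hex 19: (-5, 8, -3)
  hex 20: (-6, 9, -3)
  hex 21: (-7, 9, -2)
  hex 22: (-8, 9, -1)
  hex 23: (-9, 9, 0)
  hex 24: (-10, 9, 1)
  hex 25: (-11, 9, 2)
  hex 26: (-11, 8, 3)
  hex 27: (-11, 7, 4)
  hex 28: (-11, 6, 5)
  hex 29: (-11, 5, 6)
Sorted: 30 hexes.

Answer: -11 4 7
-11 5 6
-11 6 5
-11 7 4
-11 8 3
-11 9 2
-10 3 7
-10 9 1
-9 2 7
-9 9 0
-8 1 7
-8 9 -1
-7 0 7
-7 9 -2
-6 -1 7
-6 9 -3
-5 -1 6
-5 8 -3
-4 -1 5
-4 7 -3
-3 -1 4
-3 6 -3
-2 -1 3
-2 5 -3
-1 -1 2
-1 0 1
-1 1 0
-1 2 -1
-1 3 -2
-1 4 -3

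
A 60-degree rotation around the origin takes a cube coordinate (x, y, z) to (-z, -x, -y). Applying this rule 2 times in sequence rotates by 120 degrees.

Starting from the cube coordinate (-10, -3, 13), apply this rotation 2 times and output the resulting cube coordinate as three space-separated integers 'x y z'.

Answer: -3 13 -10

Derivation:
Start: (-10, -3, 13)
Step 1: (-10, -3, 13) -> (-(13), -(-10), -(-3)) = (-13, 10, 3)
Step 2: (-13, 10, 3) -> (-(3), -(-13), -(10)) = (-3, 13, -10)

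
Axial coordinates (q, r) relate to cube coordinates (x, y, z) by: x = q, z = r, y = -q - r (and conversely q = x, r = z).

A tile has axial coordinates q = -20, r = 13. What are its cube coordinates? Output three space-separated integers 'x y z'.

Answer: -20 7 13

Derivation:
x = q = -20
z = r = 13
y = -x - z = -(-20) - (13) = 7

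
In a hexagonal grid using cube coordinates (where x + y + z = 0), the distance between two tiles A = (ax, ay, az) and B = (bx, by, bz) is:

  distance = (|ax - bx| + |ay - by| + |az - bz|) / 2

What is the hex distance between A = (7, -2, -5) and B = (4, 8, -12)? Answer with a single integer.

|ax - bx| = |7 - 4| = 3
|ay - by| = |-2 - 8| = 10
|az - bz| = |-5 - (-12)| = 7
distance = (3 + 10 + 7) / 2 = 20 / 2 = 10

Answer: 10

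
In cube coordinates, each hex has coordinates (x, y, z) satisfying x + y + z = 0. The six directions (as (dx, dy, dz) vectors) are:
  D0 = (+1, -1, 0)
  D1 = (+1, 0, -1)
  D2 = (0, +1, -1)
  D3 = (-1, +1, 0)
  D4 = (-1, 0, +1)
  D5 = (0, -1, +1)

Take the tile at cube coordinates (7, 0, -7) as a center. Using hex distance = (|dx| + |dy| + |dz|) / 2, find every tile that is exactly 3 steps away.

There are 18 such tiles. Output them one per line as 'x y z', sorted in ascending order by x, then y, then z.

Walk ring at distance 3 from (7, 0, -7):
Start at center + D4*3 = (4, 0, -4)
  hex 0: (4, 0, -4)
  hex 1: (5, -1, -4)
  hex 2: (6, -2, -4)
  hex 3: (7, -3, -4)
  hex 4: (8, -3, -5)
  hex 5: (9, -3, -6)
  hex 6: (10, -3, -7)
  hex 7: (10, -2, -8)
  hex 8: (10, -1, -9)
  hex 9: (10, 0, -10)
  hex 10: (9, 1, -10)
  hex 11: (8, 2, -10)
  hex 12: (7, 3, -10)
  hex 13: (6, 3, -9)
  hex 14: (5, 3, -8)
  hex 15: (4, 3, -7)
  hex 16: (4, 2, -6)
  hex 17: (4, 1, -5)
Sorted: 18 hexes.

Answer: 4 0 -4
4 1 -5
4 2 -6
4 3 -7
5 -1 -4
5 3 -8
6 -2 -4
6 3 -9
7 -3 -4
7 3 -10
8 -3 -5
8 2 -10
9 -3 -6
9 1 -10
10 -3 -7
10 -2 -8
10 -1 -9
10 0 -10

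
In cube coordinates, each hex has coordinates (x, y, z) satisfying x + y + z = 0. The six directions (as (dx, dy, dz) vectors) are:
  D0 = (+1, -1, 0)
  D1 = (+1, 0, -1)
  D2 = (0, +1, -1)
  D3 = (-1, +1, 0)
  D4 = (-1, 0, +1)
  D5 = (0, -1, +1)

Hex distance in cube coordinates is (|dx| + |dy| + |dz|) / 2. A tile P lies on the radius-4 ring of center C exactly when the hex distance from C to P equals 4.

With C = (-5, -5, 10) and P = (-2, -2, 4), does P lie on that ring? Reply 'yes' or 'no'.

Answer: no

Derivation:
|px - cx| = |-2 - (-5)| = 3
|py - cy| = |-2 - (-5)| = 3
|pz - cz| = |4 - 10| = 6
distance = (3+3+6)/2 = 12/2 = 6
radius = 4; distance != radius -> no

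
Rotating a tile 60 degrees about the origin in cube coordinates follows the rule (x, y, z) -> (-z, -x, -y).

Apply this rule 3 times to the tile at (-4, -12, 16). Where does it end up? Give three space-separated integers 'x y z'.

Answer: 4 12 -16

Derivation:
Start: (-4, -12, 16)
Step 1: (-4, -12, 16) -> (-(16), -(-4), -(-12)) = (-16, 4, 12)
Step 2: (-16, 4, 12) -> (-(12), -(-16), -(4)) = (-12, 16, -4)
Step 3: (-12, 16, -4) -> (-(-4), -(-12), -(16)) = (4, 12, -16)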